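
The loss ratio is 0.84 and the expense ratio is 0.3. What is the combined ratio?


Combined ratio = loss ratio + expense ratio
= 0.84 + 0.3
= 1.14


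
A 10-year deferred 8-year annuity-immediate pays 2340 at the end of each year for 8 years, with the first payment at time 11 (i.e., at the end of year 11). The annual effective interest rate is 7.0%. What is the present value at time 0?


PV at time 10 of the 8-year annuity-immediate:
a_n = 2340 * (1-(1+0.07)^(-8))/0.07 = 13972.8385
Discount back 10 years to time 0:
PV = 13972.8385 * (1+0.07)^(-10)
= 13972.8385 * 0.508349
= 7103.0826


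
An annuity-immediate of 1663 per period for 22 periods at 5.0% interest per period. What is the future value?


FV = PMT * ((1+i)^n - 1) / i
= 1663 * ((1.05)^22 - 1) / 0.05
= 1663 * (2.925261 - 1) / 0.05
= 64034.1715


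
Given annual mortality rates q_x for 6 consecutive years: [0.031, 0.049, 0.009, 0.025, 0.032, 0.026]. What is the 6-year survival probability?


p_k = 1 - q_k for each year
Survival = product of (1 - q_k)
= 0.969 * 0.951 * 0.991 * 0.975 * 0.968 * 0.974
= 0.8395


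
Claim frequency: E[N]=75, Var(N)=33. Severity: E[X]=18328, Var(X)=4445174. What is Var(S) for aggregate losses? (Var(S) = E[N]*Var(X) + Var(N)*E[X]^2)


Var(S) = E[N]*Var(X) + Var(N)*E[X]^2
= 75*4445174 + 33*18328^2
= 333388050 + 11085214272
= 1.1419e+10


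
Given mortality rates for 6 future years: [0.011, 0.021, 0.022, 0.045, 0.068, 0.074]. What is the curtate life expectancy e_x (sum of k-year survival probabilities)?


e_x = sum_{k=1}^{n} k_p_x
k_p_x values:
  1_p_x = 0.989
  2_p_x = 0.968231
  3_p_x = 0.94693
  4_p_x = 0.904318
  5_p_x = 0.842824
  6_p_x = 0.780455
e_x = 5.4318


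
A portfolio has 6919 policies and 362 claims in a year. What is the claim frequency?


frequency = claims / policies
= 362 / 6919
= 0.0523


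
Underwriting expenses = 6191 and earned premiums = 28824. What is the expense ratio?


Expense ratio = expenses / premiums
= 6191 / 28824
= 0.2148


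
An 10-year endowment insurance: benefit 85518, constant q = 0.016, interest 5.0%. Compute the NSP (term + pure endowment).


Term component = 9900.0622
Pure endowment = 10_p_x * v^10 * benefit = 0.851042 * 0.613913 * 85518 = 44680.2433
NSP = 54580.3055


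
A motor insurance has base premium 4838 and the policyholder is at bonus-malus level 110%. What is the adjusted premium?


adjusted = base * BM_level / 100
= 4838 * 110 / 100
= 4838 * 1.1
= 5321.8


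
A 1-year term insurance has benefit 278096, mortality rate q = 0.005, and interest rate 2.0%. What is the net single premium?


NSP = benefit * q * v
v = 1/(1+i) = 0.980392
NSP = 278096 * 0.005 * 0.980392
= 1363.2157


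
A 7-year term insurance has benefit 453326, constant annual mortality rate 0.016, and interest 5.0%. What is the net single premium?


NSP = benefit * sum_{k=0}^{n-1} k_p_x * q * v^(k+1)
With constant q=0.016, v=0.952381
Sum = 0.088532
NSP = 453326 * 0.088532
= 40133.8711


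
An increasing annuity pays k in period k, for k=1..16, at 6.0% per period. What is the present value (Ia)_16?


(Ia)_n = sum_{k=1}^{n} k * v^k, v = 1/(1+i)
v = 0.943396
Sum computed term by term:
(Ia)_16 = 73.5651


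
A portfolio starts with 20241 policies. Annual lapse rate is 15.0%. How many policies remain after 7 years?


remaining = initial * (1 - lapse)^years
= 20241 * (1 - 0.15)^7
= 20241 * 0.320577
= 6488.8008


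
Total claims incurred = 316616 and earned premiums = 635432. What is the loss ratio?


Loss ratio = claims / premiums
= 316616 / 635432
= 0.4983


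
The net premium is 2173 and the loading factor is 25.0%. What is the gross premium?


Gross = net * (1 + loading)
= 2173 * (1 + 0.25)
= 2173 * 1.25
= 2716.25


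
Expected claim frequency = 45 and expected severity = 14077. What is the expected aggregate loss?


E[S] = E[N] * E[X]
= 45 * 14077
= 633465


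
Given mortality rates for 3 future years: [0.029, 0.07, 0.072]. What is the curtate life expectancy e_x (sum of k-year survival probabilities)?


e_x = sum_{k=1}^{n} k_p_x
k_p_x values:
  1_p_x = 0.971
  2_p_x = 0.90303
  3_p_x = 0.838012
e_x = 2.712


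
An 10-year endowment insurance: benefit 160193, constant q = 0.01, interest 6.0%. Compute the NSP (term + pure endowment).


Term component = 11327.8826
Pure endowment = 10_p_x * v^10 * benefit = 0.904382 * 0.558395 * 160193 = 80897.8218
NSP = 92225.7044


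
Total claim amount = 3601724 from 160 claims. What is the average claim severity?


severity = total / number
= 3601724 / 160
= 22510.775


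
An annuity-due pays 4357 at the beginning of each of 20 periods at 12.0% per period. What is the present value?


PV_due = PMT * (1-(1+i)^(-n))/i * (1+i)
PV_immediate = 32544.3659
PV_due = 32544.3659 * 1.12
= 36449.6898


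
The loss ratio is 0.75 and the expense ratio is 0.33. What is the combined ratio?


Combined ratio = loss ratio + expense ratio
= 0.75 + 0.33
= 1.08


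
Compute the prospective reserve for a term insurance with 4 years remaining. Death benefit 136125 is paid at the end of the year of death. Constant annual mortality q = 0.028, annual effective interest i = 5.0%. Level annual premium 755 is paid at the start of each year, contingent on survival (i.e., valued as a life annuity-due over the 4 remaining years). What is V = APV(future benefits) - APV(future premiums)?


v = 1/(1+i) = 0.952381
APV(future benefits) per unit = sum_{k=0}^{3} k_p_x * q * v^(k+1) = 0.095359
APV(future benefits) = 136125 * 0.095359 = 12980.6958
Life annuity-due factor ä_{x:4} = sum_{k=0}^{3} k_p_x * v^k = 3.575949
APV(future premiums) = 755 * 3.575949 = 2699.8417
V = 12980.6958 - 2699.8417
= 10280.8541


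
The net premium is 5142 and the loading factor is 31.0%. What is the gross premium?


Gross = net * (1 + loading)
= 5142 * (1 + 0.31)
= 5142 * 1.31
= 6736.02


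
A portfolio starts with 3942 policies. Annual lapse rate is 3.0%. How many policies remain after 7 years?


remaining = initial * (1 - lapse)^years
= 3942 * (1 - 0.03)^7
= 3942 * 0.807983
= 3185.0684


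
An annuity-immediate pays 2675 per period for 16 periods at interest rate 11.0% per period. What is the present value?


PV = PMT * (1 - (1+i)^(-n)) / i
= 2675 * (1 - (1+0.11)^(-16)) / 0.11
= 2675 * (1 - 0.188292) / 0.11
= 2675 * 7.379162
= 19739.2578


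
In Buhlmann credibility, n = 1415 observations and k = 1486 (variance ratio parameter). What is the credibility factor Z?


Z = n / (n + k)
= 1415 / (1415 + 1486)
= 1415 / 2901
= 0.4878


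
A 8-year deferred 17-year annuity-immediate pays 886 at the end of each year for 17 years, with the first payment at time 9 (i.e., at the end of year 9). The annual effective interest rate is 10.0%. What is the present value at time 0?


PV at time 8 of the 17-year annuity-immediate:
a_n = 886 * (1-(1+0.1)^(-17))/0.1 = 7107.0962
Discount back 8 years to time 0:
PV = 7107.0962 * (1+0.1)^(-8)
= 7107.0962 * 0.466507
= 3315.5128


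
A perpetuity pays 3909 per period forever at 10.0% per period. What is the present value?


PV = PMT / i
= 3909 / 0.1
= 39090.0


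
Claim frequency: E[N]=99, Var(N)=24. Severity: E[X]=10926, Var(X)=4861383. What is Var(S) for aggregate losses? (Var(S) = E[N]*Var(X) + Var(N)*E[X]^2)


Var(S) = E[N]*Var(X) + Var(N)*E[X]^2
= 99*4861383 + 24*10926^2
= 481276917 + 2865059424
= 3.3463e+09


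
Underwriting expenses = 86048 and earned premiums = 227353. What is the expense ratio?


Expense ratio = expenses / premiums
= 86048 / 227353
= 0.3785


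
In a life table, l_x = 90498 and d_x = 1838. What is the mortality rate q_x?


q_x = d_x / l_x
= 1838 / 90498
= 0.0203


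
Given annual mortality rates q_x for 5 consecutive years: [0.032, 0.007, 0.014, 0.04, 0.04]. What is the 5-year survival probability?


p_k = 1 - q_k for each year
Survival = product of (1 - q_k)
= 0.968 * 0.993 * 0.986 * 0.96 * 0.96
= 0.8735


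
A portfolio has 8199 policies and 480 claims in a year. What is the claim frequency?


frequency = claims / policies
= 480 / 8199
= 0.0585


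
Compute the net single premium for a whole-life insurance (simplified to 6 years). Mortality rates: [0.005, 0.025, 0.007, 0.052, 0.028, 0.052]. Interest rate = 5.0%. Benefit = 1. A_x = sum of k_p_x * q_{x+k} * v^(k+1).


v = 0.952381
Year 0: k_p_x=1.0, q=0.005, term=0.004762
Year 1: k_p_x=0.995, q=0.025, term=0.022562
Year 2: k_p_x=0.970125, q=0.007, term=0.005866
Year 3: k_p_x=0.963334, q=0.052, term=0.041212
Year 4: k_p_x=0.913241, q=0.028, term=0.020035
Year 5: k_p_x=0.88767, q=0.052, term=0.034444
A_x = 0.1289


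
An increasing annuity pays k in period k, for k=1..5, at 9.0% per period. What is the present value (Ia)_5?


(Ia)_n = sum_{k=1}^{n} k * v^k, v = 1/(1+i)
v = 0.917431
Sum computed term by term:
(Ia)_5 = 11.0007


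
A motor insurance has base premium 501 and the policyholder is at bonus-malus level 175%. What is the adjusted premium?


adjusted = base * BM_level / 100
= 501 * 175 / 100
= 501 * 1.75
= 876.75


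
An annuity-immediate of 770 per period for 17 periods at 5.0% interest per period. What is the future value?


FV = PMT * ((1+i)^n - 1) / i
= 770 * ((1.05)^17 - 1) / 0.05
= 770 * (2.292018 - 1) / 0.05
= 19897.0821


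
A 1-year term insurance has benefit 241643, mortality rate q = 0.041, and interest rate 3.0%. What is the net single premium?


NSP = benefit * q * v
v = 1/(1+i) = 0.970874
NSP = 241643 * 0.041 * 0.970874
= 9618.799


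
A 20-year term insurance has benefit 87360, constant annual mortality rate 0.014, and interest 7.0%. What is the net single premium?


NSP = benefit * sum_{k=0}^{n-1} k_p_x * q * v^(k+1)
With constant q=0.014, v=0.934579
Sum = 0.13418
NSP = 87360 * 0.13418
= 11721.9234


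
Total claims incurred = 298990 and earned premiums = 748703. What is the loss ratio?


Loss ratio = claims / premiums
= 298990 / 748703
= 0.3993


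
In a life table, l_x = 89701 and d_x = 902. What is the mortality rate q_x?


q_x = d_x / l_x
= 902 / 89701
= 0.0101


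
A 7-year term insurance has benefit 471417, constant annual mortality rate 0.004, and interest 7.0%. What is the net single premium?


NSP = benefit * sum_{k=0}^{n-1} k_p_x * q * v^(k+1)
With constant q=0.004, v=0.934579
Sum = 0.021323
NSP = 471417 * 0.021323
= 10052.124


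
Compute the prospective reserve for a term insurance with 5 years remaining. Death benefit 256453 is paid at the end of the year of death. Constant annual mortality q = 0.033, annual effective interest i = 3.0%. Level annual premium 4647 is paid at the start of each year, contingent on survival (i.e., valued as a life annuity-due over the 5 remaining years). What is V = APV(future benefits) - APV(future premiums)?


v = 1/(1+i) = 0.970874
APV(future benefits) per unit = sum_{k=0}^{4} k_p_x * q * v^(k+1) = 0.14176
APV(future benefits) = 256453 * 0.14176 = 36354.783
Life annuity-due factor ä_{x:5} = sum_{k=0}^{4} k_p_x * v^k = 4.424631
APV(future premiums) = 4647 * 4.424631 = 20561.2603
V = 36354.783 - 20561.2603
= 15793.5228


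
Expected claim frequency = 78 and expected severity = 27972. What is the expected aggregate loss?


E[S] = E[N] * E[X]
= 78 * 27972
= 2.1818e+06


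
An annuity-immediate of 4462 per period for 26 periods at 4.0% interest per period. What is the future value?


FV = PMT * ((1+i)^n - 1) / i
= 4462 * ((1.04)^26 - 1) / 0.04
= 4462 * (2.77247 - 1) / 0.04
= 197719.0045


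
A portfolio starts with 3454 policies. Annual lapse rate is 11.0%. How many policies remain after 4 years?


remaining = initial * (1 - lapse)^years
= 3454 * (1 - 0.11)^4
= 3454 * 0.627422
= 2167.117


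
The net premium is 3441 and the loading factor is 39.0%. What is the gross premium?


Gross = net * (1 + loading)
= 3441 * (1 + 0.39)
= 3441 * 1.39
= 4782.99


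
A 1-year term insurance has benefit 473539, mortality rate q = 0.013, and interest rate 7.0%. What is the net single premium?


NSP = benefit * q * v
v = 1/(1+i) = 0.934579
NSP = 473539 * 0.013 * 0.934579
= 5753.2776


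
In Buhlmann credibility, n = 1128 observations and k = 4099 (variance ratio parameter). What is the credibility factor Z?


Z = n / (n + k)
= 1128 / (1128 + 4099)
= 1128 / 5227
= 0.2158


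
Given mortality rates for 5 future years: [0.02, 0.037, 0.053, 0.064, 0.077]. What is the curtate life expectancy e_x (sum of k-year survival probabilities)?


e_x = sum_{k=1}^{n} k_p_x
k_p_x values:
  1_p_x = 0.98
  2_p_x = 0.94374
  3_p_x = 0.893722
  4_p_x = 0.836524
  5_p_x = 0.772111
e_x = 4.4261


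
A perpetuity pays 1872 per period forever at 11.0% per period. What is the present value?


PV = PMT / i
= 1872 / 0.11
= 17018.1818


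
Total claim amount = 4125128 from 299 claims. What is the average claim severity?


severity = total / number
= 4125128 / 299
= 13796.4147


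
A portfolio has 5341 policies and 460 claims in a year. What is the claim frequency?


frequency = claims / policies
= 460 / 5341
= 0.0861


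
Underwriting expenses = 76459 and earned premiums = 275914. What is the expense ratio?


Expense ratio = expenses / premiums
= 76459 / 275914
= 0.2771


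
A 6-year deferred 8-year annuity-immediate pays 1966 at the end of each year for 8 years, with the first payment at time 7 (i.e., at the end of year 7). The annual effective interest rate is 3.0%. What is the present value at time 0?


PV at time 6 of the 8-year annuity-immediate:
a_n = 1966 * (1-(1+0.03)^(-8))/0.03 = 13800.7148
Discount back 6 years to time 0:
PV = 13800.7148 * (1+0.03)^(-6)
= 13800.7148 * 0.837484
= 11557.8814


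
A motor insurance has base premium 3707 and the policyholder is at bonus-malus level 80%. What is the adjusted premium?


adjusted = base * BM_level / 100
= 3707 * 80 / 100
= 3707 * 0.8
= 2965.6


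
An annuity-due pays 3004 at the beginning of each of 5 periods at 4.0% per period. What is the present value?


PV_due = PMT * (1-(1+i)^(-n))/i * (1+i)
PV_immediate = 13373.2743
PV_due = 13373.2743 * 1.04
= 13908.2053


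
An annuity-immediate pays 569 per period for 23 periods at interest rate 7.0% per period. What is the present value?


PV = PMT * (1 - (1+i)^(-n)) / i
= 569 * (1 - (1+0.07)^(-23)) / 0.07
= 569 * (1 - 0.210947) / 0.07
= 569 * 11.272187
= 6413.8746


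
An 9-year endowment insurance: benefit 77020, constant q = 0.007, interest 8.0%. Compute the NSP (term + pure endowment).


Term component = 3286.8859
Pure endowment = 9_p_x * v^9 * benefit = 0.938735 * 0.500249 * 77020 = 36168.7043
NSP = 39455.5902


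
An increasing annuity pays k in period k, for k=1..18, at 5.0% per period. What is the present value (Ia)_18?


(Ia)_n = sum_{k=1}^{n} k * v^k, v = 1/(1+i)
v = 0.952381
Sum computed term by term:
(Ia)_18 = 95.8939


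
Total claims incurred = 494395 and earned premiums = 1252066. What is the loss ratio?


Loss ratio = claims / premiums
= 494395 / 1252066
= 0.3949


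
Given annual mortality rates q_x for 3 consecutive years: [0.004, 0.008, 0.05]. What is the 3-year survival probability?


p_k = 1 - q_k for each year
Survival = product of (1 - q_k)
= 0.996 * 0.992 * 0.95
= 0.9386


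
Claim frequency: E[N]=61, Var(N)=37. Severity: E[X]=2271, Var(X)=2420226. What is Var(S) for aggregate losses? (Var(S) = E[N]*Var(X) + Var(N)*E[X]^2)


Var(S) = E[N]*Var(X) + Var(N)*E[X]^2
= 61*2420226 + 37*2271^2
= 147633786 + 190825317
= 3.3846e+08


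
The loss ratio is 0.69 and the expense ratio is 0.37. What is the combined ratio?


Combined ratio = loss ratio + expense ratio
= 0.69 + 0.37
= 1.06


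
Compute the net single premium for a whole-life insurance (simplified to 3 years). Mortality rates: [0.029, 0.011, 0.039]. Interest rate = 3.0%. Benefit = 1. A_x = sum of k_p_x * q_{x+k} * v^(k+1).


v = 0.970874
Year 0: k_p_x=1.0, q=0.029, term=0.028155
Year 1: k_p_x=0.971, q=0.011, term=0.010068
Year 2: k_p_x=0.960319, q=0.039, term=0.034274
A_x = 0.0725


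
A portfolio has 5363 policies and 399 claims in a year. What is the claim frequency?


frequency = claims / policies
= 399 / 5363
= 0.0744


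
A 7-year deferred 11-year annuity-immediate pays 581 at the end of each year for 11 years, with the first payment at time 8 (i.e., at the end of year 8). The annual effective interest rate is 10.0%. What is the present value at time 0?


PV at time 7 of the 11-year annuity-immediate:
a_n = 581 * (1-(1+0.1)^(-11))/0.1 = 3773.6304
Discount back 7 years to time 0:
PV = 3773.6304 * (1+0.1)^(-7)
= 3773.6304 * 0.513158
= 1936.4691


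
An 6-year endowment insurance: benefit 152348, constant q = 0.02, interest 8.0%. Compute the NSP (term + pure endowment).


Term component = 13460.5259
Pure endowment = 6_p_x * v^6 * benefit = 0.885842 * 0.63017 * 152348 = 85045.3707
NSP = 98505.8966


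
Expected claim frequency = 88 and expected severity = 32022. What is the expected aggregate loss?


E[S] = E[N] * E[X]
= 88 * 32022
= 2.8179e+06


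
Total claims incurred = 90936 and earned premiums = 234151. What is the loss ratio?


Loss ratio = claims / premiums
= 90936 / 234151
= 0.3884


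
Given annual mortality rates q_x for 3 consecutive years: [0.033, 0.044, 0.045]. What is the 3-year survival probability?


p_k = 1 - q_k for each year
Survival = product of (1 - q_k)
= 0.967 * 0.956 * 0.955
= 0.8829


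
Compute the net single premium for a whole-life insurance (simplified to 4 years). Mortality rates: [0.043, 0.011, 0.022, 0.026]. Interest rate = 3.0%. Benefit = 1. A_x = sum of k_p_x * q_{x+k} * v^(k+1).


v = 0.970874
Year 0: k_p_x=1.0, q=0.043, term=0.041748
Year 1: k_p_x=0.957, q=0.011, term=0.009923
Year 2: k_p_x=0.946473, q=0.022, term=0.019055
Year 3: k_p_x=0.925651, q=0.026, term=0.021383
A_x = 0.0921


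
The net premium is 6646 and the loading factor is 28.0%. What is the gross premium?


Gross = net * (1 + loading)
= 6646 * (1 + 0.28)
= 6646 * 1.28
= 8506.88


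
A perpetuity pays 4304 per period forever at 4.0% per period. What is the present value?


PV = PMT / i
= 4304 / 0.04
= 107600.0


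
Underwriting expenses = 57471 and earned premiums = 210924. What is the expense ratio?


Expense ratio = expenses / premiums
= 57471 / 210924
= 0.2725


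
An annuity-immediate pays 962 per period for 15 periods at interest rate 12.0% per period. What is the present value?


PV = PMT * (1 - (1+i)^(-n)) / i
= 962 * (1 - (1+0.12)^(-15)) / 0.12
= 962 * (1 - 0.182696) / 0.12
= 962 * 6.810864
= 6552.0516


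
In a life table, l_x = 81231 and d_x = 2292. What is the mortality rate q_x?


q_x = d_x / l_x
= 2292 / 81231
= 0.0282


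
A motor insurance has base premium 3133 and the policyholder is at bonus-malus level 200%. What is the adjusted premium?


adjusted = base * BM_level / 100
= 3133 * 200 / 100
= 3133 * 2.0
= 6266.0


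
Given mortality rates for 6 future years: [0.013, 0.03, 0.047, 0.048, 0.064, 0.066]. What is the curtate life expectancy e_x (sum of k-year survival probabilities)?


e_x = sum_{k=1}^{n} k_p_x
k_p_x values:
  1_p_x = 0.987
  2_p_x = 0.95739
  3_p_x = 0.912393
  4_p_x = 0.868598
  5_p_x = 0.813008
  6_p_x = 0.759349
e_x = 5.2977


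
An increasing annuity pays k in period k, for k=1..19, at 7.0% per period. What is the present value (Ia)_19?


(Ia)_n = sum_{k=1}^{n} k * v^k, v = 1/(1+i)
v = 0.934579
Sum computed term by term:
(Ia)_19 = 82.9347


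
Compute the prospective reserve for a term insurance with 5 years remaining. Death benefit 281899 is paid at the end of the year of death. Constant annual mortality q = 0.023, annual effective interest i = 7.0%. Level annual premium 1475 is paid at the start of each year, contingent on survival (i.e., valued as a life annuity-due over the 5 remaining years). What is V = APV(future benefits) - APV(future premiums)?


v = 1/(1+i) = 0.934579
APV(future benefits) per unit = sum_{k=0}^{4} k_p_x * q * v^(k+1) = 0.090348
APV(future benefits) = 281899 * 0.090348 = 25469.0887
Life annuity-due factor ä_{x:5} = sum_{k=0}^{4} k_p_x * v^k = 4.203159
APV(future premiums) = 1475 * 4.203159 = 6199.6594
V = 25469.0887 - 6199.6594
= 19269.4293


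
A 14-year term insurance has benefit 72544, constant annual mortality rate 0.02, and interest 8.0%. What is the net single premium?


NSP = benefit * sum_{k=0}^{n-1} k_p_x * q * v^(k+1)
With constant q=0.02, v=0.925926
Sum = 0.148683
NSP = 72544 * 0.148683
= 10786.0491


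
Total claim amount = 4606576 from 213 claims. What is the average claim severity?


severity = total / number
= 4606576 / 213
= 21627.1174


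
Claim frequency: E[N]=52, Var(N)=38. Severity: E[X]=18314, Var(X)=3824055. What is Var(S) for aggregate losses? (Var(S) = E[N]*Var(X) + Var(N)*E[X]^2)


Var(S) = E[N]*Var(X) + Var(N)*E[X]^2
= 52*3824055 + 38*18314^2
= 198850860 + 12745298648
= 1.2944e+10


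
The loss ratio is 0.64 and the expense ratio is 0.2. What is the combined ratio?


Combined ratio = loss ratio + expense ratio
= 0.64 + 0.2
= 0.84


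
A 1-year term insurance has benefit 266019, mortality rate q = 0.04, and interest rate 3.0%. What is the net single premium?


NSP = benefit * q * v
v = 1/(1+i) = 0.970874
NSP = 266019 * 0.04 * 0.970874
= 10330.835


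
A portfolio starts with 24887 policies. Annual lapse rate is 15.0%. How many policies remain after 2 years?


remaining = initial * (1 - lapse)^years
= 24887 * (1 - 0.15)^2
= 24887 * 0.7225
= 17980.8575


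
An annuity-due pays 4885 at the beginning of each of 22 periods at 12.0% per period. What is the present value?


PV_due = PMT * (1-(1+i)^(-n))/i * (1+i)
PV_immediate = 37344.0945
PV_due = 37344.0945 * 1.12
= 41825.3858


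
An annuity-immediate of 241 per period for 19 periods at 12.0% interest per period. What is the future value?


FV = PMT * ((1+i)^n - 1) / i
= 241 * ((1.12)^19 - 1) / 0.12
= 241 * (8.612762 - 1) / 0.12
= 15288.9631


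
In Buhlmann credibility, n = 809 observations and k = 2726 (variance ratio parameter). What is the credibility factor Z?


Z = n / (n + k)
= 809 / (809 + 2726)
= 809 / 3535
= 0.2289


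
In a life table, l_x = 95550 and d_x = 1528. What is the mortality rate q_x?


q_x = d_x / l_x
= 1528 / 95550
= 0.016


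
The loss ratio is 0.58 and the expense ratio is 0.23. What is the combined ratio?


Combined ratio = loss ratio + expense ratio
= 0.58 + 0.23
= 0.81


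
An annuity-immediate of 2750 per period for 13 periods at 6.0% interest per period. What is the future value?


FV = PMT * ((1+i)^n - 1) / i
= 2750 * ((1.06)^13 - 1) / 0.06
= 2750 * (2.132928 - 1) / 0.06
= 51925.8786


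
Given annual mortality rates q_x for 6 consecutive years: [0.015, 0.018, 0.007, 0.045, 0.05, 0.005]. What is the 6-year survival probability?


p_k = 1 - q_k for each year
Survival = product of (1 - q_k)
= 0.985 * 0.982 * 0.993 * 0.955 * 0.95 * 0.995
= 0.8671


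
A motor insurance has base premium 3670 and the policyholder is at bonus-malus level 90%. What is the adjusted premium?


adjusted = base * BM_level / 100
= 3670 * 90 / 100
= 3670 * 0.9
= 3303.0


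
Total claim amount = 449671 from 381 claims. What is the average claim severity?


severity = total / number
= 449671 / 381
= 1180.2388


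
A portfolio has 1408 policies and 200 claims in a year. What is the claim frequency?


frequency = claims / policies
= 200 / 1408
= 0.142


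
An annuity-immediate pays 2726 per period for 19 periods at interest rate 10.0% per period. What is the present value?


PV = PMT * (1 - (1+i)^(-n)) / i
= 2726 * (1 - (1+0.1)^(-19)) / 0.1
= 2726 * (1 - 0.163508) / 0.1
= 2726 * 8.36492
= 22802.7722


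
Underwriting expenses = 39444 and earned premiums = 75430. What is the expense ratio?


Expense ratio = expenses / premiums
= 39444 / 75430
= 0.5229


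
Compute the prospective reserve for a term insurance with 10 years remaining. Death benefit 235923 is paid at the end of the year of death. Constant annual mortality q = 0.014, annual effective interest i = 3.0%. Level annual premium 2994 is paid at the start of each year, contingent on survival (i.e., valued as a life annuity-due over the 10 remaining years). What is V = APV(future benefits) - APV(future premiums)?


v = 1/(1+i) = 0.970874
APV(future benefits) per unit = sum_{k=0}^{9} k_p_x * q * v^(k+1) = 0.112559
APV(future benefits) = 235923 * 0.112559 = 26555.1503
Life annuity-due factor ä_{x:10} = sum_{k=0}^{9} k_p_x * v^k = 8.281093
APV(future premiums) = 2994 * 8.281093 = 24793.593
V = 26555.1503 - 24793.593
= 1761.5574


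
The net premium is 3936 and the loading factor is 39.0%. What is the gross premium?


Gross = net * (1 + loading)
= 3936 * (1 + 0.39)
= 3936 * 1.39
= 5471.04


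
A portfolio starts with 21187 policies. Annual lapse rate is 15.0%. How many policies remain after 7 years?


remaining = initial * (1 - lapse)^years
= 21187 * (1 - 0.15)^7
= 21187 * 0.320577
= 6792.0668


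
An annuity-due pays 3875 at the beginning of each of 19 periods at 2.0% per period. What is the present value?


PV_due = PMT * (1-(1+i)^(-n))/i * (1+i)
PV_immediate = 60754.0403
PV_due = 60754.0403 * 1.02
= 61969.1211


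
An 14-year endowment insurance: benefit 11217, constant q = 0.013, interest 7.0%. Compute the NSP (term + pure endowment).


Term component = 1189.5842
Pure endowment = 14_p_x * v^14 * benefit = 0.832607 * 0.387817 * 11217 = 3621.9627
NSP = 4811.5468


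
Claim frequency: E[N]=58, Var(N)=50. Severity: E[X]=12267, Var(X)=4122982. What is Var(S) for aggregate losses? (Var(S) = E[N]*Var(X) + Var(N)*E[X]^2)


Var(S) = E[N]*Var(X) + Var(N)*E[X]^2
= 58*4122982 + 50*12267^2
= 239132956 + 7523964450
= 7.7631e+09


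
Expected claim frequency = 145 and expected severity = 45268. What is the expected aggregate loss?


E[S] = E[N] * E[X]
= 145 * 45268
= 6.5639e+06


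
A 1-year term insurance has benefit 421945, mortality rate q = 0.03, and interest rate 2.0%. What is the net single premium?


NSP = benefit * q * v
v = 1/(1+i) = 0.980392
NSP = 421945 * 0.03 * 0.980392
= 12410.1471


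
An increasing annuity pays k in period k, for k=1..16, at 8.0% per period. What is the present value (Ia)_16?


(Ia)_n = sum_{k=1}^{n} k * v^k, v = 1/(1+i)
v = 0.925926
Sum computed term by term:
(Ia)_16 = 61.1154


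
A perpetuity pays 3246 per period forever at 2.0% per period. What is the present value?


PV = PMT / i
= 3246 / 0.02
= 162300.0


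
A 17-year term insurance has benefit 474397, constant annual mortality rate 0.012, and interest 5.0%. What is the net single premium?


NSP = benefit * sum_{k=0}^{n-1} k_p_x * q * v^(k+1)
With constant q=0.012, v=0.952381
Sum = 0.124772
NSP = 474397 * 0.124772
= 59191.4495


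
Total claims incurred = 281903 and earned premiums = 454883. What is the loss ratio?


Loss ratio = claims / premiums
= 281903 / 454883
= 0.6197


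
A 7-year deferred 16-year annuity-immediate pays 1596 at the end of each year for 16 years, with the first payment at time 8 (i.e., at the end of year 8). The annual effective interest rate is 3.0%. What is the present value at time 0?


PV at time 7 of the 16-year annuity-immediate:
a_n = 1596 * (1-(1+0.03)^(-16))/0.03 = 20047.5188
Discount back 7 years to time 0:
PV = 20047.5188 * (1+0.03)^(-7)
= 20047.5188 * 0.813092
= 16300.4674


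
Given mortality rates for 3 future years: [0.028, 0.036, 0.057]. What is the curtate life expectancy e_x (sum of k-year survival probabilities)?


e_x = sum_{k=1}^{n} k_p_x
k_p_x values:
  1_p_x = 0.972
  2_p_x = 0.937008
  3_p_x = 0.883599
e_x = 2.7926


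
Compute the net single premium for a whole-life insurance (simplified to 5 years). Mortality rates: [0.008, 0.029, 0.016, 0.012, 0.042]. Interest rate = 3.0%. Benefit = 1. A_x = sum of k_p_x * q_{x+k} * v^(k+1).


v = 0.970874
Year 0: k_p_x=1.0, q=0.008, term=0.007767
Year 1: k_p_x=0.992, q=0.029, term=0.027117
Year 2: k_p_x=0.963232, q=0.016, term=0.014104
Year 3: k_p_x=0.94782, q=0.012, term=0.010106
Year 4: k_p_x=0.936446, q=0.042, term=0.033927
A_x = 0.093


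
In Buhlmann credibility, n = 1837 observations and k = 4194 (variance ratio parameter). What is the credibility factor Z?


Z = n / (n + k)
= 1837 / (1837 + 4194)
= 1837 / 6031
= 0.3046


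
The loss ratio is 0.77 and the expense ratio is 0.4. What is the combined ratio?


Combined ratio = loss ratio + expense ratio
= 0.77 + 0.4
= 1.17


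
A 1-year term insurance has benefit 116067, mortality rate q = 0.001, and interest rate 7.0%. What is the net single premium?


NSP = benefit * q * v
v = 1/(1+i) = 0.934579
NSP = 116067 * 0.001 * 0.934579
= 108.4738


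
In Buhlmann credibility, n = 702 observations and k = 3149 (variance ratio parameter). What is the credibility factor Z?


Z = n / (n + k)
= 702 / (702 + 3149)
= 702 / 3851
= 0.1823


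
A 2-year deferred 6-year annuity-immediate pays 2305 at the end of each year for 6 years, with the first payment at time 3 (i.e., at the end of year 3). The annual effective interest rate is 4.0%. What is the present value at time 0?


PV at time 2 of the 6-year annuity-immediate:
a_n = 2305 * (1-(1+0.04)^(-6))/0.04 = 12083.1255
Discount back 2 years to time 0:
PV = 12083.1255 * (1+0.04)^(-2)
= 12083.1255 * 0.924556
= 11171.5287


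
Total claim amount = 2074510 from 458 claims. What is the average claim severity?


severity = total / number
= 2074510 / 458
= 4529.4978


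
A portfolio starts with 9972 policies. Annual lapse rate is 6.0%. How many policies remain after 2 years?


remaining = initial * (1 - lapse)^years
= 9972 * (1 - 0.06)^2
= 9972 * 0.8836
= 8811.2592


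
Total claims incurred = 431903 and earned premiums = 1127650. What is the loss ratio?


Loss ratio = claims / premiums
= 431903 / 1127650
= 0.383


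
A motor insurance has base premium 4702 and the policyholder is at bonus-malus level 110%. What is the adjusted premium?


adjusted = base * BM_level / 100
= 4702 * 110 / 100
= 4702 * 1.1
= 5172.2


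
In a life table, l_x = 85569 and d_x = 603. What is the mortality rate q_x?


q_x = d_x / l_x
= 603 / 85569
= 0.007


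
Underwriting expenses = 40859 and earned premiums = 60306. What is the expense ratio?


Expense ratio = expenses / premiums
= 40859 / 60306
= 0.6775


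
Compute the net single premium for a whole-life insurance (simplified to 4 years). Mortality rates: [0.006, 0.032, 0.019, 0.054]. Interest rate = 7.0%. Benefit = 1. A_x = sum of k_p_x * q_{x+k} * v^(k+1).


v = 0.934579
Year 0: k_p_x=1.0, q=0.006, term=0.005607
Year 1: k_p_x=0.994, q=0.032, term=0.027782
Year 2: k_p_x=0.962192, q=0.019, term=0.014923
Year 3: k_p_x=0.94391, q=0.054, term=0.038886
A_x = 0.0872


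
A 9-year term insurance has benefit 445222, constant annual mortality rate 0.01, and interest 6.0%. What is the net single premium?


NSP = benefit * sum_{k=0}^{n-1} k_p_x * q * v^(k+1)
With constant q=0.01, v=0.943396
Sum = 0.065613
NSP = 445222 * 0.065613
= 29212.3221


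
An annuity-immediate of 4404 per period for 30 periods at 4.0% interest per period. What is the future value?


FV = PMT * ((1+i)^n - 1) / i
= 4404 * ((1.04)^30 - 1) / 0.04
= 4404 * (3.243398 - 1) / 0.04
= 246998.0659


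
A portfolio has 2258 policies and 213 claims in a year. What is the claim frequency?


frequency = claims / policies
= 213 / 2258
= 0.0943


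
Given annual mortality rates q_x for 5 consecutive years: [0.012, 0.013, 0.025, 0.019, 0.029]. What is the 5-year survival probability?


p_k = 1 - q_k for each year
Survival = product of (1 - q_k)
= 0.988 * 0.987 * 0.975 * 0.981 * 0.971
= 0.9057


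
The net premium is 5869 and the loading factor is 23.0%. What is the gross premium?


Gross = net * (1 + loading)
= 5869 * (1 + 0.23)
= 5869 * 1.23
= 7218.87


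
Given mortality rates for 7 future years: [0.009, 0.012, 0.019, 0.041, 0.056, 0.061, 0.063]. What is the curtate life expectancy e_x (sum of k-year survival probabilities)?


e_x = sum_{k=1}^{n} k_p_x
k_p_x values:
  1_p_x = 0.991
  2_p_x = 0.979108
  3_p_x = 0.960505
  4_p_x = 0.921124
  5_p_x = 0.869541
  6_p_x = 0.816499
  7_p_x = 0.76506
e_x = 6.3028


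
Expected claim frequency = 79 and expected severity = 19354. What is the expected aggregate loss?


E[S] = E[N] * E[X]
= 79 * 19354
= 1.5290e+06


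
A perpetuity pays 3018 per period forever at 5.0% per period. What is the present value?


PV = PMT / i
= 3018 / 0.05
= 60360.0


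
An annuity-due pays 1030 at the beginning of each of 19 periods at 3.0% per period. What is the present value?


PV_due = PMT * (1-(1+i)^(-n))/i * (1+i)
PV_immediate = 14753.5131
PV_due = 14753.5131 * 1.03
= 15196.1185


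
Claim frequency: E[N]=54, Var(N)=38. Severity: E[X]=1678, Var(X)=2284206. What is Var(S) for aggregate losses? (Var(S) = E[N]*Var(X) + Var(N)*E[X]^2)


Var(S) = E[N]*Var(X) + Var(N)*E[X]^2
= 54*2284206 + 38*1678^2
= 123347124 + 106995992
= 2.3034e+08


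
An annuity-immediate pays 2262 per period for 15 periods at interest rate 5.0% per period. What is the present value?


PV = PMT * (1 - (1+i)^(-n)) / i
= 2262 * (1 - (1+0.05)^(-15)) / 0.05
= 2262 * (1 - 0.481017) / 0.05
= 2262 * 10.379658
= 23478.7865


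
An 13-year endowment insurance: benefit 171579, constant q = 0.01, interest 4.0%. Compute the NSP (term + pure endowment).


Term component = 16230.8111
Pure endowment = 13_p_x * v^13 * benefit = 0.877521 * 0.600574 * 171579 = 90424.9446
NSP = 106655.7557


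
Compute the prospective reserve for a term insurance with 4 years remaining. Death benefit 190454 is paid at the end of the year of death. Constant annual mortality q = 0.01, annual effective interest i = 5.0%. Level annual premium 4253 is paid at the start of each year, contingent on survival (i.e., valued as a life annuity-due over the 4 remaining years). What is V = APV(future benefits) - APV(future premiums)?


v = 1/(1+i) = 0.952381
APV(future benefits) per unit = sum_{k=0}^{3} k_p_x * q * v^(k+1) = 0.034953
APV(future benefits) = 190454 * 0.034953 = 6656.8525
Life annuity-due factor ä_{x:4} = sum_{k=0}^{3} k_p_x * v^k = 3.670017
APV(future premiums) = 4253 * 3.670017 = 15608.5844
V = 6656.8525 - 15608.5844
= -8951.7319


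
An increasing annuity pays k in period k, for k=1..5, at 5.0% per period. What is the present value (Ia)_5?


(Ia)_n = sum_{k=1}^{n} k * v^k, v = 1/(1+i)
v = 0.952381
Sum computed term by term:
(Ia)_5 = 12.5664


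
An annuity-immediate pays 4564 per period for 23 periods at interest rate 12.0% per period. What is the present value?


PV = PMT * (1 - (1+i)^(-n)) / i
= 4564 * (1 - (1+0.12)^(-23)) / 0.12
= 4564 * (1 - 0.073788) / 0.12
= 4564 * 7.718434
= 35226.9314


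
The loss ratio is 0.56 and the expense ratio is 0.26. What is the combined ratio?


Combined ratio = loss ratio + expense ratio
= 0.56 + 0.26
= 0.82


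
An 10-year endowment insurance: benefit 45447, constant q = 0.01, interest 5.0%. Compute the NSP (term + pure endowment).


Term component = 3369.0456
Pure endowment = 10_p_x * v^10 * benefit = 0.904382 * 0.613913 * 45447 = 25232.7262
NSP = 28601.7719


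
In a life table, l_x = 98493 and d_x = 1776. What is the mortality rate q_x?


q_x = d_x / l_x
= 1776 / 98493
= 0.018


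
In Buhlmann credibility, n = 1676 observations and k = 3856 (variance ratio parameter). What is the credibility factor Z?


Z = n / (n + k)
= 1676 / (1676 + 3856)
= 1676 / 5532
= 0.303


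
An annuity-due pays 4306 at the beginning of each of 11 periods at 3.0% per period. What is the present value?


PV_due = PMT * (1-(1+i)^(-n))/i * (1+i)
PV_immediate = 39841.7994
PV_due = 39841.7994 * 1.03
= 41037.0534


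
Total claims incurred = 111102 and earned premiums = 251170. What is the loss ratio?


Loss ratio = claims / premiums
= 111102 / 251170
= 0.4423


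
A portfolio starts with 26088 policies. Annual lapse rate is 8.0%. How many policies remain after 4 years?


remaining = initial * (1 - lapse)^years
= 26088 * (1 - 0.08)^4
= 26088 * 0.716393
= 18689.2595


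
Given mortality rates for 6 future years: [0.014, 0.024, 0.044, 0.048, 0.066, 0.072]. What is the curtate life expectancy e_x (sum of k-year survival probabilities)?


e_x = sum_{k=1}^{n} k_p_x
k_p_x values:
  1_p_x = 0.986
  2_p_x = 0.962336
  3_p_x = 0.919993
  4_p_x = 0.875834
  5_p_x = 0.818029
  6_p_x = 0.75913
e_x = 5.3213


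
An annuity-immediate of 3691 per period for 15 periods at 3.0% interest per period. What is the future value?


FV = PMT * ((1+i)^n - 1) / i
= 3691 * ((1.03)^15 - 1) / 0.03
= 3691 * (1.557967 - 1) / 0.03
= 68648.5912


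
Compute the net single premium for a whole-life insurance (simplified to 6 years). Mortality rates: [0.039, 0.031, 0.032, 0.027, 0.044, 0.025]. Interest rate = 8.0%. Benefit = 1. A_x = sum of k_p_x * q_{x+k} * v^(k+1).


v = 0.925926
Year 0: k_p_x=1.0, q=0.039, term=0.036111
Year 1: k_p_x=0.961, q=0.031, term=0.025541
Year 2: k_p_x=0.931209, q=0.032, term=0.023655
Year 3: k_p_x=0.90141, q=0.027, term=0.017889
Year 4: k_p_x=0.877072, q=0.044, term=0.026265
Year 5: k_p_x=0.838481, q=0.025, term=0.01321
A_x = 0.1427


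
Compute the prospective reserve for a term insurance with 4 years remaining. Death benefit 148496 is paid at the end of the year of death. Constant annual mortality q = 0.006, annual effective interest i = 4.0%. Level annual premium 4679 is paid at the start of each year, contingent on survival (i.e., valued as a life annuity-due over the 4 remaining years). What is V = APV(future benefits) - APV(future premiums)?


v = 1/(1+i) = 0.961538
APV(future benefits) per unit = sum_{k=0}^{3} k_p_x * q * v^(k+1) = 0.021591
APV(future benefits) = 148496 * 0.021591 = 3206.1037
Life annuity-due factor ä_{x:4} = sum_{k=0}^{3} k_p_x * v^k = 3.742354
APV(future premiums) = 4679 * 3.742354 = 17510.4758
V = 3206.1037 - 17510.4758
= -14304.372


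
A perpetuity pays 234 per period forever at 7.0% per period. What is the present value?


PV = PMT / i
= 234 / 0.07
= 3342.8571


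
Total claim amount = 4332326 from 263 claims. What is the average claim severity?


severity = total / number
= 4332326 / 263
= 16472.7224


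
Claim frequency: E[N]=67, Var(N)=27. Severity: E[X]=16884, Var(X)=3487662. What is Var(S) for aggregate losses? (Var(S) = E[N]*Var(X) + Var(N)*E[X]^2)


Var(S) = E[N]*Var(X) + Var(N)*E[X]^2
= 67*3487662 + 27*16884^2
= 233673354 + 7696875312
= 7.9305e+09


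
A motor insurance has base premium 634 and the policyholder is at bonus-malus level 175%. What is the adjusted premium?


adjusted = base * BM_level / 100
= 634 * 175 / 100
= 634 * 1.75
= 1109.5


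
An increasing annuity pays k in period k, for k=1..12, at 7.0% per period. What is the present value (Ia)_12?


(Ia)_n = sum_{k=1}^{n} k * v^k, v = 1/(1+i)
v = 0.934579
Sum computed term by term:
(Ia)_12 = 45.2933


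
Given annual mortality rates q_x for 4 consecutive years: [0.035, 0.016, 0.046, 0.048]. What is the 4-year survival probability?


p_k = 1 - q_k for each year
Survival = product of (1 - q_k)
= 0.965 * 0.984 * 0.954 * 0.952
= 0.8624


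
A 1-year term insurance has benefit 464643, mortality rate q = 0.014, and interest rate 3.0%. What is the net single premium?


NSP = benefit * q * v
v = 1/(1+i) = 0.970874
NSP = 464643 * 0.014 * 0.970874
= 6315.5359


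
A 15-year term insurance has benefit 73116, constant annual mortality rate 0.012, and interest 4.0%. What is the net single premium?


NSP = benefit * sum_{k=0}^{n-1} k_p_x * q * v^(k+1)
With constant q=0.012, v=0.961538
Sum = 0.123856
NSP = 73116 * 0.123856
= 9055.8458


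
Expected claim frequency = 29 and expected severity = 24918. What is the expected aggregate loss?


E[S] = E[N] * E[X]
= 29 * 24918
= 722622
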